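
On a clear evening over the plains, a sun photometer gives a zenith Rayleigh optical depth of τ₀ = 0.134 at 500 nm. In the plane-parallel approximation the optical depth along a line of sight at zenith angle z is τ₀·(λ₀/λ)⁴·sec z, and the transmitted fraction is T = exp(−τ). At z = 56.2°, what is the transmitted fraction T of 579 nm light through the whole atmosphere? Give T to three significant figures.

0.875

sec 56.2° = 1.7976.
τ = 0.134 × (500/579)⁴ × 1.7976 = 0.134 × 0.5561 × 1.7976 = 0.1340.
T = exp(−0.1340) = 0.8746.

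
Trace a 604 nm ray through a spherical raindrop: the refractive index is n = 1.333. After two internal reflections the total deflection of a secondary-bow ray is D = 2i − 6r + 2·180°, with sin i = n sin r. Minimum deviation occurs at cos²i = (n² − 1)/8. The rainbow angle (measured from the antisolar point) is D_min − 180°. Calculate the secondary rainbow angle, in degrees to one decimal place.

50.9°

cos²i = (1.77689 − 1)/8 = 0.09711; i = arccos(0.31163) = 71.843°.
sin r = sin 71.843°/1.333 = 0.71283; r = 45.466°.
D_min = 2·71.843° − 6·45.466° + 360° = 230.891°.
Rainbow angle = D_min − 180° = 50.891°.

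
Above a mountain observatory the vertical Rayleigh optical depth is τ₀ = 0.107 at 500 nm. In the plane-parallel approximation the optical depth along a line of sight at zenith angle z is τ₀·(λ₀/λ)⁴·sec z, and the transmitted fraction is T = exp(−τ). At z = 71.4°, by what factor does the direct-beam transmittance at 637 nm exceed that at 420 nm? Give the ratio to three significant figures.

1.73

Airmass: sec 71.4° = 3.1352.
τ(637 nm) = 0.107 × (500/637)⁴ × 3.1352 = 0.107 × 0.3796 × 3.1352 = 0.1273.
τ(420 nm) = 0.107 × (500/420)⁴ × 3.1352 = 0.107 × 2.0086 × 3.1352 = 0.6738.
T(637)/T(420) = exp(τ_B − τ_A) = exp(0.5465) = 1.7271.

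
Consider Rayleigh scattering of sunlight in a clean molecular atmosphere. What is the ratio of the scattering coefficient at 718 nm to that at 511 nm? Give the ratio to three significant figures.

0.257

Rayleigh scattering ∝ λ⁻⁴, so the ratio of coefficients is the inverse fourth power of the wavelength ratio.
σ(718)/σ(511) = (511/718)⁴ = (0.7117)⁴ = 0.2566.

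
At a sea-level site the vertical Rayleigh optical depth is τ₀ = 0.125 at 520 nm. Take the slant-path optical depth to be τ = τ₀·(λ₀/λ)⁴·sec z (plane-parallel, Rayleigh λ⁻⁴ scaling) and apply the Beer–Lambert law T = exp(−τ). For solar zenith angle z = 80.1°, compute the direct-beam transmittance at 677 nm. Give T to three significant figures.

sec 80.1° = 5.8164.
τ = 0.125 × (520/677)⁴ × 5.8164 = 0.125 × 0.3481 × 5.8164 = 0.2531.
T = exp(−0.2531) = 0.7764.

0.776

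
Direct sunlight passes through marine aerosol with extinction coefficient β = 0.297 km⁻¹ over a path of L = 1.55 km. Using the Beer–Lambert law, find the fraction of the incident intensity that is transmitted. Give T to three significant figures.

0.631

τ = β·L = 0.297 × 1.55 = 0.4603.
T = exp(−0.4603) = 0.6311.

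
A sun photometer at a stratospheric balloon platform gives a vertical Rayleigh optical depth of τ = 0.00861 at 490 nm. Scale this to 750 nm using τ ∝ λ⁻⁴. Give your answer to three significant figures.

0.00157

τ(750 nm) = τ(490 nm) × (490/750)⁴ = 0.00861 × (0.6533)⁴ = 0.00861 × 0.1822 = 0.0016.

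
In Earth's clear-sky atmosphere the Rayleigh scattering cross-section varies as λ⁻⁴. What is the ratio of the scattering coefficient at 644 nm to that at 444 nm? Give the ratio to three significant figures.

0.226

Rayleigh scattering ∝ λ⁻⁴, so the ratio of coefficients is the inverse fourth power of the wavelength ratio.
σ(644)/σ(444) = (444/644)⁴ = (0.6894)⁴ = 0.2259.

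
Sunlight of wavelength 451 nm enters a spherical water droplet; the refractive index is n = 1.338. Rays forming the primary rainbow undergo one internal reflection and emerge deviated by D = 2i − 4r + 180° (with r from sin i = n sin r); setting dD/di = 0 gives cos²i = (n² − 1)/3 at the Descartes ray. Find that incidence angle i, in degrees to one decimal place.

cos²i = (1.338² − 1)/3 = (1.79024 − 1)/3 = 0.26341.
cos i = 0.51324, so i = 59.120°.

59.1°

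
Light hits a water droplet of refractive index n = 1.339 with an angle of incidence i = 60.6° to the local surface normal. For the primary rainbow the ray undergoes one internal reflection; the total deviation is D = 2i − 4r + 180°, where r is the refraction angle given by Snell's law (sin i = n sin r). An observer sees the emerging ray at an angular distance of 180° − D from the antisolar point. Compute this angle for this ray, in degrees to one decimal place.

41.2°

sin r = sin 60.6° / 1.339 = 0.8712/1.339 = 0.6506; r = 40.59°.
D = 2·60.6° − 4·40.59° + 180° = 121.20° − 162.36° + 180° = 138.84°.
Angle from antisolar point = 180° − D = 41.16°.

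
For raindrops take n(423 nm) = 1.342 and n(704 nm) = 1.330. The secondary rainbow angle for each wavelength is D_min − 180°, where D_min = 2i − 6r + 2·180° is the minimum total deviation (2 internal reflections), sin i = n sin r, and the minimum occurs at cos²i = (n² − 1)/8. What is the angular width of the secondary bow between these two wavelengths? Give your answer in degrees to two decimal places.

At 423 nm (n = 1.342): cos²i = 0.10012 → i = 71.554°, r = 44.981°, D_min = 233.222°, rainbow angle = 53.222°.
At 704 nm (n = 1.330): cos²i = 0.09611 → i = 71.940°, r = 45.630°, D_min = 230.101°, rainbow angle = 50.101°.
Angular width = |53.222° − 50.101°| = 3.121°.

3.12°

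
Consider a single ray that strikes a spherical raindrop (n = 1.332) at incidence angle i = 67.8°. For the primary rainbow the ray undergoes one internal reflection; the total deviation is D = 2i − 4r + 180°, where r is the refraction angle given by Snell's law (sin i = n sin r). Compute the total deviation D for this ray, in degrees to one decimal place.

sin r = sin 67.8° / 1.332 = 0.9259/1.332 = 0.6951; r = 44.04°.
D = 2·67.8° − 4·44.04° + 180° = 135.60° − 176.14° + 180° = 139.46°.

139.5°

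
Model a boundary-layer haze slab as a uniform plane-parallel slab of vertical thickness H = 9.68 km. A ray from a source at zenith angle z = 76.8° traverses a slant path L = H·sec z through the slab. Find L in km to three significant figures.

sec z = 1/cos 76.8° = 4.3792.
L = 9.68 × 4.3792 = 42.391 km.

42.4 km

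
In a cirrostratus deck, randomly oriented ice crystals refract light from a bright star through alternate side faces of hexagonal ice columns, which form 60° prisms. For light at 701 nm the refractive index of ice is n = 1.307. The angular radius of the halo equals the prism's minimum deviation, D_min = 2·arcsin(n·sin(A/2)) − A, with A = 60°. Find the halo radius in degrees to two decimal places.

21.61°

n·sin(A/2) = 1.307 × sin 30° = 1.307 × 0.5000 = 0.6535.
D_min = 2·arcsin(0.6535) − 60° = 2 × 40.806° − 60° = 21.612°.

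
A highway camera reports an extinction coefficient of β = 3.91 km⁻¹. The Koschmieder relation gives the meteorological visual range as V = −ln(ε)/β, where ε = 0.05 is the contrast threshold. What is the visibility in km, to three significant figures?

0.766 km

V = −ln(0.05) / 3.91 = 2.996 / 3.91 = 0.7662 km.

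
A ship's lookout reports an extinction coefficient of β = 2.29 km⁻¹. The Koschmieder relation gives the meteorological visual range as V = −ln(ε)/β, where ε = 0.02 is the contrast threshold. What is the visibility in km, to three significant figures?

1.71 km

V = −ln(0.02) / 2.29 = 3.912 / 2.29 = 1.7083 km.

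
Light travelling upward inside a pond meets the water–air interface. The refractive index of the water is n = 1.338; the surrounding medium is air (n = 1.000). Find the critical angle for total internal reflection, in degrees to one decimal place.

sin θ_c = n_air / n = 1.000 / 1.338 = 0.7474.
θ_c = arcsin(0.7474) = 48.36°.

48.4°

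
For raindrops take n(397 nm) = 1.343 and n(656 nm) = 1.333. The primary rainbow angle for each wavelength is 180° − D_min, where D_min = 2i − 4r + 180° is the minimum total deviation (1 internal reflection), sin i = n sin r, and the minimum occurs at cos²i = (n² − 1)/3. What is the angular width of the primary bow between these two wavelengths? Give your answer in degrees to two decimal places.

At 397 nm (n = 1.343): cos²i = 0.26788 → i = 58.830°, r = 39.577°, D_min = 139.354°, rainbow angle = 40.646°.
At 656 nm (n = 1.333): cos²i = 0.25896 → i = 59.410°, r = 40.225°, D_min = 137.922°, rainbow angle = 42.078°.
Angular width = |40.646° − 42.078°| = 1.432°.

1.43°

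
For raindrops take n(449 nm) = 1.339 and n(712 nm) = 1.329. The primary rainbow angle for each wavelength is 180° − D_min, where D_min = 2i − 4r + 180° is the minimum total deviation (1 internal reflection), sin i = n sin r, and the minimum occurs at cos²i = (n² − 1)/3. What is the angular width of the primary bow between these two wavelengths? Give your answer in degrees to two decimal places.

1.45°

At 449 nm (n = 1.339): cos²i = 0.26431 → i = 59.062°, r = 39.834°, D_min = 138.786°, rainbow angle = 41.214°.
At 712 nm (n = 1.329): cos²i = 0.25541 → i = 59.643°, r = 40.487°, D_min = 137.337°, rainbow angle = 42.663°.
Angular width = |41.214° − 42.663°| = 1.450°.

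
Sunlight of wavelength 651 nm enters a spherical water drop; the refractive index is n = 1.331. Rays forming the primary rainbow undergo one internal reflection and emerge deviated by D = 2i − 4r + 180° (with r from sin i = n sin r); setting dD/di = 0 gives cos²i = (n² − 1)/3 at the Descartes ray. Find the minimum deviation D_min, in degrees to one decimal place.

cos²i = (1.77156 − 1)/3 = 0.25719; i = arccos(0.50714) = 59.527°.
sin r = sin 59.527°/1.331 = 0.64753; r = 40.356°.
D_min = 2·59.527° − 4·40.356° + 180° = 137.630°.

137.6°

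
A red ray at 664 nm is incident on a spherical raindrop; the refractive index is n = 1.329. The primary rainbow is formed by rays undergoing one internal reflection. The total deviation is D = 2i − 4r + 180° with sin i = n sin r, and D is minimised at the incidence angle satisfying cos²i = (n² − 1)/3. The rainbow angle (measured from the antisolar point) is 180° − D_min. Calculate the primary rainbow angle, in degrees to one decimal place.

cos²i = (1.76624 − 1)/3 = 0.25541; i = arccos(0.50538) = 59.643°.
sin r = sin 59.643°/1.329 = 0.64928; r = 40.487°.
D_min = 2·59.643° − 4·40.487° + 180° = 137.337°.
Rainbow angle = 180° − D_min = 42.663°.

42.7°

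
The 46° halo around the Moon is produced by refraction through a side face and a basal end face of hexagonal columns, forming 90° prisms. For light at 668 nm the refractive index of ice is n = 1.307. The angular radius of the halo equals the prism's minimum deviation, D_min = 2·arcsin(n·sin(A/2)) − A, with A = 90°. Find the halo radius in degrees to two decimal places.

n·sin(A/2) = 1.307 × sin 45° = 1.307 × 0.7071 = 0.9242.
D_min = 2·arcsin(0.9242) − 90° = 2 × 67.546° − 90° = 45.093°.

45.09°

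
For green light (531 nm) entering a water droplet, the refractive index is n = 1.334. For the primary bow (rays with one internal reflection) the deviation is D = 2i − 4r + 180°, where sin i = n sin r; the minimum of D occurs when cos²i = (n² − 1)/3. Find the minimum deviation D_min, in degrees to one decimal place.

cos²i = (1.77956 − 1)/3 = 0.25985; i = arccos(0.50976) = 59.352°.
sin r = sin 59.352°/1.334 = 0.64492; r = 40.159°.
D_min = 2·59.352° − 4·40.159° + 180° = 138.067°.

138.1°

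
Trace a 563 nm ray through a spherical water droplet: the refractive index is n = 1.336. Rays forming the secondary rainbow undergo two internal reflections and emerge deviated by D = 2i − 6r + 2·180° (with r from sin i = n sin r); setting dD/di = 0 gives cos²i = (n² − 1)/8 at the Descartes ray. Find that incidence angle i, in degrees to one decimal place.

71.7°

cos²i = (1.336² − 1)/8 = (1.78490 − 1)/8 = 0.09811.
cos i = 0.31323, so i = 71.746°.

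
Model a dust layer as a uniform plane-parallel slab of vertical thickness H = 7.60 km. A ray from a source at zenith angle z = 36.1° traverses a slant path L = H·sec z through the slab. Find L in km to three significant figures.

sec z = 1/cos 36.1° = 1.2376.
L = 7.60 × 1.2376 = 9.406 km.

9.41 km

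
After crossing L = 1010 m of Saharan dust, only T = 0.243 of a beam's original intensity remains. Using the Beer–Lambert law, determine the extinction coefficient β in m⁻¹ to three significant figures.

0.00140 m⁻¹

Beer–Lambert: T = exp(−βL) ⇒ β = −ln(T)/L = −ln(0.243)/1010 = 1.4147/1010 = 0.001401 m⁻¹.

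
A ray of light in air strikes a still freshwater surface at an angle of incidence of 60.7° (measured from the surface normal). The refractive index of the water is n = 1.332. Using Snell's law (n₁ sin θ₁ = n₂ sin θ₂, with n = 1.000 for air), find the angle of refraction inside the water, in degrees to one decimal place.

40.9°

Snell: sin θ_r = sin θ_i / n = sin 60.7° / 1.332 = 0.8721 / 1.332 = 0.6547.
θ_r = arcsin(0.6547) = 40.90°.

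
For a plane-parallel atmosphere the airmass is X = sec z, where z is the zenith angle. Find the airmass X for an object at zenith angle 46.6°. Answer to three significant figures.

X = sec z = 1/cos 46.6° = 1/0.6871 = 1.4554.

1.46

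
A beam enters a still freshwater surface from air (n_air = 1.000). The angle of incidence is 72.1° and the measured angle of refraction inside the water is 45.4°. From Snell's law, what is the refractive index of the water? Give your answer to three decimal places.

1.336

n = sin θ_i / sin θ_r = sin 72.1° / sin 45.4° = 0.9516 / 0.7120 = 1.3365.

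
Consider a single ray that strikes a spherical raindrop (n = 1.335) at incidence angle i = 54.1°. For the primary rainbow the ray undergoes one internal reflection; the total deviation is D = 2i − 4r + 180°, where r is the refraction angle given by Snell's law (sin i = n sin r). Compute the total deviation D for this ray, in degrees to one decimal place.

sin r = sin 54.1° / 1.335 = 0.8100/1.335 = 0.6068; r = 37.36°.
D = 2·54.1° − 4·37.36° + 180° = 108.20° − 149.43° + 180° = 138.77°.

138.8°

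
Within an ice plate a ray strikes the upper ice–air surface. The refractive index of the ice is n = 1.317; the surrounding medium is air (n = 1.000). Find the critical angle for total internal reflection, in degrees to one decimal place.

sin θ_c = n_air / n = 1.000 / 1.317 = 0.7593.
θ_c = arcsin(0.7593) = 49.40°.

49.4°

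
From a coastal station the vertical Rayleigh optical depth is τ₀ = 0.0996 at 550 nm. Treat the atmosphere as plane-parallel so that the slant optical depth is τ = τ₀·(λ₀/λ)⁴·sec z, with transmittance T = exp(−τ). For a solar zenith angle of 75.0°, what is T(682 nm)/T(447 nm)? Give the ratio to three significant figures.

2.05

Airmass: sec 75.0° = 3.8637.
τ(682 nm) = 0.0996 × (550/682)⁴ × 3.8637 = 0.0996 × 0.4230 × 3.8637 = 0.1628.
τ(447 nm) = 0.0996 × (550/447)⁴ × 3.8637 = 0.0996 × 2.2920 × 3.8637 = 0.8820.
T(682)/T(447) = exp(τ_B − τ_A) = exp(0.7193) = 2.0529.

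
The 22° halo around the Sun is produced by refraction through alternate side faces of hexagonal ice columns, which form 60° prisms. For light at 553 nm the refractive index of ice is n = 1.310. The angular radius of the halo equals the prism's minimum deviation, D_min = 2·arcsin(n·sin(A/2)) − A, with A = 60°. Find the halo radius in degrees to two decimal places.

n·sin(A/2) = 1.310 × sin 30° = 1.310 × 0.5000 = 0.6550.
D_min = 2·arcsin(0.6550) − 60° = 2 × 40.920° − 60° = 21.839°.

21.84°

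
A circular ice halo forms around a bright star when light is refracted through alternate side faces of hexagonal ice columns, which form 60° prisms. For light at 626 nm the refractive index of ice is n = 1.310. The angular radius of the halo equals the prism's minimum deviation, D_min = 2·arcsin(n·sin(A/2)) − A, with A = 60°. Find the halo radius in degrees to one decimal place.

n·sin(A/2) = 1.310 × sin 30° = 1.310 × 0.5000 = 0.6550.
D_min = 2·arcsin(0.6550) − 60° = 2 × 40.920° − 60° = 21.839°.

21.8°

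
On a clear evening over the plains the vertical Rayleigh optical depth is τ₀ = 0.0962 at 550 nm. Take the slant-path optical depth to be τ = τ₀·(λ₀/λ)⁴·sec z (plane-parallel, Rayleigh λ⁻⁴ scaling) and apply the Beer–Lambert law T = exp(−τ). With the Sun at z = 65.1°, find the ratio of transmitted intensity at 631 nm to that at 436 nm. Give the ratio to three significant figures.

1.56

Airmass: sec 65.1° = 2.3751.
τ(631 nm) = 0.0962 × (550/631)⁴ × 2.3751 = 0.0962 × 0.5772 × 2.3751 = 0.1319.
τ(436 nm) = 0.0962 × (550/436)⁴ × 2.3751 = 0.0962 × 2.5322 × 2.3751 = 0.5786.
T(631)/T(436) = exp(τ_B − τ_A) = exp(0.4467) = 1.5631.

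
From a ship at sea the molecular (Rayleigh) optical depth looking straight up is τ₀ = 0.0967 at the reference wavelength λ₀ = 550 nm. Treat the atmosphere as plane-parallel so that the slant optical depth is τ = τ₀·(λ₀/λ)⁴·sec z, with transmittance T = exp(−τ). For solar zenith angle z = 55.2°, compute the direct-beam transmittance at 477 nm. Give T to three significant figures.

sec 55.2° = 1.7522.
τ = 0.0967 × (550/477)⁴ × 1.7522 = 0.0967 × 1.7676 × 1.7522 = 0.2995.
T = exp(−0.2995) = 0.7412.

0.741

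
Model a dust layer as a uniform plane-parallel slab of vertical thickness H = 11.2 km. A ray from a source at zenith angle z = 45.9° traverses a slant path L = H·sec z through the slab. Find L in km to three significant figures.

16.1 km

sec z = 1/cos 45.9° = 1.4370.
L = 11.2 × 1.4370 = 16.094 km.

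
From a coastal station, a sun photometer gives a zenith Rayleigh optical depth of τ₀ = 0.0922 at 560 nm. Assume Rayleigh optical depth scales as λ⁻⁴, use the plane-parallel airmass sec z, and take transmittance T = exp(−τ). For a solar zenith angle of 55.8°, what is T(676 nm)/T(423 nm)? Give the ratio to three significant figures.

Airmass: sec 55.8° = 1.7791.
τ(676 nm) = 0.0922 × (560/676)⁴ × 1.7791 = 0.0922 × 0.4709 × 1.7791 = 0.0772.
τ(423 nm) = 0.0922 × (560/423)⁴ × 1.7791 = 0.0922 × 3.0718 × 1.7791 = 0.5039.
T(676)/T(423) = exp(τ_B − τ_A) = exp(0.4266) = 1.5321.

1.53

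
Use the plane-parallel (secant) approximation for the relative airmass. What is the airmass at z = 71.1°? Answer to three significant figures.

3.09

X = sec z = 1/cos 71.1° = 1/0.3239 = 3.0872.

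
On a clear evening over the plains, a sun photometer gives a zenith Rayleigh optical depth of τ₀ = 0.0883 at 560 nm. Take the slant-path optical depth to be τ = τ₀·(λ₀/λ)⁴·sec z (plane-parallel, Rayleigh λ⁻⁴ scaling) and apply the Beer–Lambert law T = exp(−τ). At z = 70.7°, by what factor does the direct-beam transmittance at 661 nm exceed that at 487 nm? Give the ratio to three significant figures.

1.39

Airmass: sec 70.7° = 3.0256.
τ(661 nm) = 0.0883 × (560/661)⁴ × 3.0256 = 0.0883 × 0.5152 × 3.0256 = 0.1376.
τ(487 nm) = 0.0883 × (560/487)⁴ × 3.0256 = 0.0883 × 1.7484 × 3.0256 = 0.4671.
T(661)/T(487) = exp(τ_B − τ_A) = exp(0.3295) = 1.3902.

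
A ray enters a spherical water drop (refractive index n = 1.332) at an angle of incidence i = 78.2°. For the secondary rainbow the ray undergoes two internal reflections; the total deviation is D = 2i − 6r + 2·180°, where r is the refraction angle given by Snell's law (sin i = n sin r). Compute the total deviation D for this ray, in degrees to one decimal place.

232.6°

sin r = sin 78.2° / 1.332 = 0.9789/1.332 = 0.7349; r = 47.30°.
D = 2·78.2° − 6·47.30° + 2·180° = 156.40° − 283.79° + 360° = 232.61°.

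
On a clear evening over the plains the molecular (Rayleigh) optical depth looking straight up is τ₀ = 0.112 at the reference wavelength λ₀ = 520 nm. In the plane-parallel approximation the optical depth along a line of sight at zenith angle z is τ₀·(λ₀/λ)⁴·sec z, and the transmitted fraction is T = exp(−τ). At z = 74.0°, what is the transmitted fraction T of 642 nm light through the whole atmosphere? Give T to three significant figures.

0.840

sec 74.0° = 3.6280.
τ = 0.112 × (520/642)⁴ × 3.6280 = 0.112 × 0.4304 × 3.6280 = 0.1749.
T = exp(−0.1749) = 0.8396.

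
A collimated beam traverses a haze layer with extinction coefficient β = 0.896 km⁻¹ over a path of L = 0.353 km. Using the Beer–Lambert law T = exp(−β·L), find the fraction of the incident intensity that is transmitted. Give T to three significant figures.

τ = β·L = 0.896 × 0.353 = 0.3163.
T = exp(−0.3163) = 0.7288.

0.729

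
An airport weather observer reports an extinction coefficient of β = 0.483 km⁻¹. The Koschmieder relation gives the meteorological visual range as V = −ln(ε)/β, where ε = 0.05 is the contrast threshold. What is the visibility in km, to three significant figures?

6.20 km

V = −ln(0.05) / 0.483 = 2.996 / 0.483 = 6.2023 km.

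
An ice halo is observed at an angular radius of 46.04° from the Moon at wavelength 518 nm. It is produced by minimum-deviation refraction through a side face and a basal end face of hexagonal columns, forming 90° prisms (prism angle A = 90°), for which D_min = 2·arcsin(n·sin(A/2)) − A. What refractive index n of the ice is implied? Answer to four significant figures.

Rearranging: n = sin((D_min + A)/2) / sin(A/2).
(D_min + A)/2 = (46.04° + 90°)/2 = 68.020°.
n = sin 68.020° / sin 45° = 0.9273 / 0.7071 = 1.3114.

1.311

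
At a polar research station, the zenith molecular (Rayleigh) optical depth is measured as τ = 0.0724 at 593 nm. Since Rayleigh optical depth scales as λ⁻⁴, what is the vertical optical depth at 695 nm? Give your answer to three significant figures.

0.0384

τ(695 nm) = τ(593 nm) × (593/695)⁴ = 0.0724 × (0.8532)⁴ = 0.0724 × 0.5300 = 0.0384.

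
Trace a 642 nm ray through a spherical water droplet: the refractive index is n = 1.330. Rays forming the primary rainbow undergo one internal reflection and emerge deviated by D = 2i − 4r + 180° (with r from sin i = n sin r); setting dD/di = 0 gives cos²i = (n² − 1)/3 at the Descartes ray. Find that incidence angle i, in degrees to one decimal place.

cos²i = (1.330² − 1)/3 = (1.76890 − 1)/3 = 0.25630.
cos i = 0.50626, so i = 59.585°.

59.6°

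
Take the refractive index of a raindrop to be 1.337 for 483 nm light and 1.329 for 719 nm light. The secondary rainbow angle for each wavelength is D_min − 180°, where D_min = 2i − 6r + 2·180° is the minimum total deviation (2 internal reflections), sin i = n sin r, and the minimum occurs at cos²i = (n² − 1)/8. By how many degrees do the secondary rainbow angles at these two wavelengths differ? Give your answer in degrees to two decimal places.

At 483 nm (n = 1.337): cos²i = 0.09845 → i = 71.714°, r = 45.249°, D_min = 231.934°, rainbow angle = 51.934°.
At 719 nm (n = 1.329): cos²i = 0.09578 → i = 71.972°, r = 45.685°, D_min = 229.837°, rainbow angle = 49.837°.
Angular width = |51.934° − 49.837°| = 2.097°.

2.10°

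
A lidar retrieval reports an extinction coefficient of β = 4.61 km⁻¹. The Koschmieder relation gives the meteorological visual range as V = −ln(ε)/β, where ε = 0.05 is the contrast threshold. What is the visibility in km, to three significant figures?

V = −ln(0.05) / 4.61 = 2.996 / 4.61 = 0.6498 km.

0.650 km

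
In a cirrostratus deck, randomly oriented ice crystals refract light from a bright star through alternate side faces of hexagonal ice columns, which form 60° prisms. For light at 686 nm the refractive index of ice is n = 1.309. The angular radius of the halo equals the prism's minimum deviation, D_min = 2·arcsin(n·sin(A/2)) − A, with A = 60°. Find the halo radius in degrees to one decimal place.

21.8°

n·sin(A/2) = 1.309 × sin 30° = 1.309 × 0.5000 = 0.6545.
D_min = 2·arcsin(0.6545) − 60° = 2 × 40.882° − 60° = 21.763°.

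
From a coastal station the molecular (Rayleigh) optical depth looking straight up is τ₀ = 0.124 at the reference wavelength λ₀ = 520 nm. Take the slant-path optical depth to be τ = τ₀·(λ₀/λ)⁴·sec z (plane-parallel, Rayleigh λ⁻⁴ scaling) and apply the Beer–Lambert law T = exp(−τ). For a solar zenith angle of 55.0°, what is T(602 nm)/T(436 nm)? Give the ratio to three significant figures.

Airmass: sec 55.0° = 1.7434.
τ(602 nm) = 0.124 × (520/602)⁴ × 1.7434 = 0.124 × 0.5567 × 1.7434 = 0.1204.
τ(436 nm) = 0.124 × (520/436)⁴ × 1.7434 = 0.124 × 2.0233 × 1.7434 = 0.4374.
T(602)/T(436) = exp(τ_B − τ_A) = exp(0.3171) = 1.3731.

1.37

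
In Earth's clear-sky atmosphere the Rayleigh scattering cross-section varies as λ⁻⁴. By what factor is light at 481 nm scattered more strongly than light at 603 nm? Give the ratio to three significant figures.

2.47

Rayleigh scattering ∝ λ⁻⁴, so the ratio of coefficients is the inverse fourth power of the wavelength ratio.
σ(481)/σ(603) = (603/481)⁴ = (1.2536)⁴ = 2.47.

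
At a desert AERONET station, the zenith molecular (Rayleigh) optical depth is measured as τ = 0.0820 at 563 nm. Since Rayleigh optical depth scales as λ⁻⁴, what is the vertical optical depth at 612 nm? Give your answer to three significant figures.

0.0587

τ(612 nm) = τ(563 nm) × (563/612)⁴ = 0.0820 × (0.9199)⁴ = 0.0820 × 0.7162 = 0.0587.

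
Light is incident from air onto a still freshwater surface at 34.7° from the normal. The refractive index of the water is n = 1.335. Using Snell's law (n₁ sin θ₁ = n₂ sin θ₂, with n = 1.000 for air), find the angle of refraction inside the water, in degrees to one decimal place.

Snell: sin θ_r = sin θ_i / n = sin 34.7° / 1.335 = 0.5693 / 1.335 = 0.4264.
θ_r = arcsin(0.4264) = 25.24°.

25.2°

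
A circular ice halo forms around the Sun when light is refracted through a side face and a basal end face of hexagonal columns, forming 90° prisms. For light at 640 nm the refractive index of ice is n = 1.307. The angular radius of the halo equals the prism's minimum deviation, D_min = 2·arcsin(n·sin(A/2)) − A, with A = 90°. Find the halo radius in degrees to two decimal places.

45.09°

n·sin(A/2) = 1.307 × sin 45° = 1.307 × 0.7071 = 0.9242.
D_min = 2·arcsin(0.9242) − 90° = 2 × 67.546° − 90° = 45.093°.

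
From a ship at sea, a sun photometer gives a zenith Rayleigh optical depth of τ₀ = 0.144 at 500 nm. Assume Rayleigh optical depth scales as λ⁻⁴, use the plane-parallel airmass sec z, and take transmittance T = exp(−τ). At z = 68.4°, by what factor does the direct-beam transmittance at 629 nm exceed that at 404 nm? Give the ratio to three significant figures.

2.14

Airmass: sec 68.4° = 2.7165.
τ(629 nm) = 0.144 × (500/629)⁴ × 2.7165 = 0.144 × 0.3993 × 2.7165 = 0.1562.
τ(404 nm) = 0.144 × (500/404)⁴ × 2.7165 = 0.144 × 2.3461 × 2.7165 = 0.9177.
T(629)/T(404) = exp(τ_B − τ_A) = exp(0.7616) = 2.1416.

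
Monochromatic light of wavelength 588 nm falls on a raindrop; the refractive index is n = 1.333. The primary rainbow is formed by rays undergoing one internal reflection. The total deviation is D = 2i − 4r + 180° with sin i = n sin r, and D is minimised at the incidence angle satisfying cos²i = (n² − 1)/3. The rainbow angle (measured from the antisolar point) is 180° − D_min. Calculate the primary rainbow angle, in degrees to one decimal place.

42.1°

cos²i = (1.77689 − 1)/3 = 0.25896; i = arccos(0.50888) = 59.410°.
sin r = sin 59.410°/1.333 = 0.64579; r = 40.225°.
D_min = 2·59.410° − 4·40.225° + 180° = 137.922°.
Rainbow angle = 180° − D_min = 42.078°.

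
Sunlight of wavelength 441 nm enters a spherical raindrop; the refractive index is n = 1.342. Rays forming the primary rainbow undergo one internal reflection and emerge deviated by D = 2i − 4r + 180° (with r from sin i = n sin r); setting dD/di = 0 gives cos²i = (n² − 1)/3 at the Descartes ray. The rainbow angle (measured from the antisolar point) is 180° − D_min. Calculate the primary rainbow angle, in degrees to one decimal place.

40.8°

cos²i = (1.80096 − 1)/3 = 0.26699; i = arccos(0.51671) = 58.888°.
sin r = sin 58.888°/1.342 = 0.63797; r = 39.641°.
D_min = 2·58.888° − 4·39.641° + 180° = 139.213°.
Rainbow angle = 180° − D_min = 40.787°.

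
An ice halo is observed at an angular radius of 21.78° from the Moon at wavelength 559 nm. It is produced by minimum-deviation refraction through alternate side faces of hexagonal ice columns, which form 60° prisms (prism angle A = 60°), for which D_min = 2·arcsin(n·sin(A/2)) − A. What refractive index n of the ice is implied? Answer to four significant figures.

1.309

Rearranging: n = sin((D_min + A)/2) / sin(A/2).
(D_min + A)/2 = (21.78° + 60°)/2 = 40.890°.
n = sin 40.890° / sin 30° = 0.6546 / 0.5000 = 1.3092.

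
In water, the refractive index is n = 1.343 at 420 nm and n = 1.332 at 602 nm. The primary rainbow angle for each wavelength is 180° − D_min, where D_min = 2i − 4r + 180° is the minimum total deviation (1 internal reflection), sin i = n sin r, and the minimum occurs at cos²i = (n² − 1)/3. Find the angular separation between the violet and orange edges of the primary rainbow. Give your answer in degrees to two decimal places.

1.58°

At 420 nm (n = 1.343): cos²i = 0.26788 → i = 58.830°, r = 39.577°, D_min = 139.354°, rainbow angle = 40.646°.
At 602 nm (n = 1.332): cos²i = 0.25807 → i = 59.469°, r = 40.290°, D_min = 137.776°, rainbow angle = 42.224°.
Angular width = |40.646° − 42.224°| = 1.578°.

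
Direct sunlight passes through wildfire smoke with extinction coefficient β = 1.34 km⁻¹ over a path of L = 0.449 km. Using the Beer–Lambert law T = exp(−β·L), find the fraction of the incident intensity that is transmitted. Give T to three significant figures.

0.548

τ = β·L = 1.34 × 0.449 = 0.6017.
T = exp(−0.6017) = 0.5479.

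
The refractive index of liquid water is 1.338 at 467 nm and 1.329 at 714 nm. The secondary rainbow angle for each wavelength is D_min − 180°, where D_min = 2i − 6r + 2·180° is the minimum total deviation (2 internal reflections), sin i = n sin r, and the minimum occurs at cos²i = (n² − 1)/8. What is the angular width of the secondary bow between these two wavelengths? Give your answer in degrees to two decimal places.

At 467 nm (n = 1.338): cos²i = 0.09878 → i = 71.682°, r = 45.195°, D_min = 232.193°, rainbow angle = 52.193°.
At 714 nm (n = 1.329): cos²i = 0.09578 → i = 71.972°, r = 45.685°, D_min = 229.837°, rainbow angle = 49.837°.
Angular width = |52.193° − 49.837°| = 2.356°.

2.36°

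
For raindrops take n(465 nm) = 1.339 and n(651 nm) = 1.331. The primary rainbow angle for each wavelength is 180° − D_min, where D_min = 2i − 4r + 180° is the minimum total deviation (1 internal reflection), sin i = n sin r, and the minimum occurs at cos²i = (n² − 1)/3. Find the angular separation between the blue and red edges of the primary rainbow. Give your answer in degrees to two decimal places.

At 465 nm (n = 1.339): cos²i = 0.26431 → i = 59.062°, r = 39.834°, D_min = 138.786°, rainbow angle = 41.214°.
At 651 nm (n = 1.331): cos²i = 0.25719 → i = 59.527°, r = 40.356°, D_min = 137.630°, rainbow angle = 42.370°.
Angular width = |41.214° − 42.370°| = 1.156°.

1.16°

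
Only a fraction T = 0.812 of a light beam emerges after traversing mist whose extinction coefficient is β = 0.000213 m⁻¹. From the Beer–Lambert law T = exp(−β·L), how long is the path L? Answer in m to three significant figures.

978 m

Beer–Lambert: T = exp(−βL) ⇒ L = −ln(T)/β = −ln(0.812)/0.000213 = 0.2083/0.000213 = 977.7 m.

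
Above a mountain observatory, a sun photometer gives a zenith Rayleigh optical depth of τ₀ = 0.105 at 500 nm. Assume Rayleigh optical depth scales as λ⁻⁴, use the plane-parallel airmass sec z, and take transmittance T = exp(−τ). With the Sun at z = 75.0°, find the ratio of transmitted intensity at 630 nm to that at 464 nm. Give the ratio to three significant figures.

Airmass: sec 75.0° = 3.8637.
τ(630 nm) = 0.105 × (500/630)⁴ × 3.8637 = 0.105 × 0.3968 × 3.8637 = 0.1610.
τ(464 nm) = 0.105 × (500/464)⁴ × 3.8637 = 0.105 × 1.3484 × 3.8637 = 0.5470.
T(630)/T(464) = exp(τ_B − τ_A) = exp(0.3861) = 1.4712.

1.47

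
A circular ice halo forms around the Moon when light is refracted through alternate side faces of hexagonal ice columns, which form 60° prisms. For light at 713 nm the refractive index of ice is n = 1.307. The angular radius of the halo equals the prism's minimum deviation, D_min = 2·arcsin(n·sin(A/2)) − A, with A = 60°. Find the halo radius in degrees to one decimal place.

n·sin(A/2) = 1.307 × sin 30° = 1.307 × 0.5000 = 0.6535.
D_min = 2·arcsin(0.6535) − 60° = 2 × 40.806° − 60° = 21.612°.

21.6°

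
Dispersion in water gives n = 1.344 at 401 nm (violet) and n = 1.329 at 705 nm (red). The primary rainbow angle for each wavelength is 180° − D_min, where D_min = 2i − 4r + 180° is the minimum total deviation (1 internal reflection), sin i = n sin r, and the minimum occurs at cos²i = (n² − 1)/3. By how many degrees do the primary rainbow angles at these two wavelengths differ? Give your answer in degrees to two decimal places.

2.16°

At 401 nm (n = 1.344): cos²i = 0.26878 → i = 58.772°, r = 39.512°, D_min = 139.495°, rainbow angle = 40.505°.
At 705 nm (n = 1.329): cos²i = 0.25541 → i = 59.643°, r = 40.487°, D_min = 137.337°, rainbow angle = 42.663°.
Angular width = |40.505° − 42.663°| = 2.158°.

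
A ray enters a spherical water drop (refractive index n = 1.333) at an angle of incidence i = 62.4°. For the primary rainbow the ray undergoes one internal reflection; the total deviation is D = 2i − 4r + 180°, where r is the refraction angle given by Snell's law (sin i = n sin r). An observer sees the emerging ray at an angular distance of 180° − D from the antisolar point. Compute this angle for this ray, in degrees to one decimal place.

41.9°

sin r = sin 62.4° / 1.333 = 0.8862/1.333 = 0.6648; r = 41.67°.
D = 2·62.4° − 4·41.67° + 180° = 124.80° − 166.67° + 180° = 138.13°.
Angle from antisolar point = 180° − D = 41.87°.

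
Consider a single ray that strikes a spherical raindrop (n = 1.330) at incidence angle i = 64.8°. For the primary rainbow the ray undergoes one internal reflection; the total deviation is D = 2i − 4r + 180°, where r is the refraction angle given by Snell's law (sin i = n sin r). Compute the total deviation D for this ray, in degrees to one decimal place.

138.1°

sin r = sin 64.8° / 1.330 = 0.9048/1.330 = 0.6803; r = 42.87°.
D = 2·64.8° − 4·42.87° + 180° = 129.60° − 171.47° + 180° = 138.13°.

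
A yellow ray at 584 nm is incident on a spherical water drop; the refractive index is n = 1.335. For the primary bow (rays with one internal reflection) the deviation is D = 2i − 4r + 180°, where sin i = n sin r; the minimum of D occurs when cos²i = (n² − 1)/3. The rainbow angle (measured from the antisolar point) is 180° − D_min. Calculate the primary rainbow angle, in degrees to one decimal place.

cos²i = (1.78222 − 1)/3 = 0.26074; i = arccos(0.51063) = 59.294°.
sin r = sin 59.294°/1.335 = 0.64405; r = 40.094°.
D_min = 2·59.294° − 4·40.094° + 180° = 138.212°.
Rainbow angle = 180° − D_min = 41.788°.

41.8°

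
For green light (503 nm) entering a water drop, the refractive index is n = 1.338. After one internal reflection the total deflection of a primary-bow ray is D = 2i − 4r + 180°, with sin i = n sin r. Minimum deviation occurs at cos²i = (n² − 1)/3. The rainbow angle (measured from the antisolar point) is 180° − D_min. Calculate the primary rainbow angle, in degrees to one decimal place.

cos²i = (1.79024 − 1)/3 = 0.26341; i = arccos(0.51324) = 59.120°.
sin r = sin 59.120°/1.338 = 0.64144; r = 39.899°.
D_min = 2·59.120° − 4·39.899° + 180° = 138.643°.
Rainbow angle = 180° − D_min = 41.357°.

41.4°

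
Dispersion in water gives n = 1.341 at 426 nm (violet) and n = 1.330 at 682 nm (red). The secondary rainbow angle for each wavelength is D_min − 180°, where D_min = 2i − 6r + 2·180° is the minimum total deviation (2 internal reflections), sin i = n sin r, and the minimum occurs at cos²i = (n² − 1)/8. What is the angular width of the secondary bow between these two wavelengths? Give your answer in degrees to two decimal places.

At 426 nm (n = 1.341): cos²i = 0.09979 → i = 71.586°, r = 45.034°, D_min = 232.966°, rainbow angle = 52.966°.
At 682 nm (n = 1.330): cos²i = 0.09611 → i = 71.940°, r = 45.630°, D_min = 230.101°, rainbow angle = 50.101°.
Angular width = |52.966° − 50.101°| = 2.865°.

2.86°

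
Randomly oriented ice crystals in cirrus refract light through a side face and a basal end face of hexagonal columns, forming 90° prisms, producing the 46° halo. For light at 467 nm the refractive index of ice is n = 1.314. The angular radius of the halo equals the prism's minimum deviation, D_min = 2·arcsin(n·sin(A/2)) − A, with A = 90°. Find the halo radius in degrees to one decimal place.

46.6°

n·sin(A/2) = 1.314 × sin 45° = 1.314 × 0.7071 = 0.9291.
D_min = 2·arcsin(0.9291) − 90° = 2 × 68.301° − 90° = 46.602°.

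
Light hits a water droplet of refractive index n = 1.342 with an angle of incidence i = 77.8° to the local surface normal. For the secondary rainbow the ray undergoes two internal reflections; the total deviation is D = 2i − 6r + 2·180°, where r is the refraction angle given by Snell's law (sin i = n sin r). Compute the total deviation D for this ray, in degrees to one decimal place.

sin r = sin 77.8° / 1.342 = 0.9774/1.342 = 0.7283; r = 46.75°.
D = 2·77.8° − 6·46.75° + 2·180° = 155.60° − 280.48° + 360° = 235.12°.

235.1°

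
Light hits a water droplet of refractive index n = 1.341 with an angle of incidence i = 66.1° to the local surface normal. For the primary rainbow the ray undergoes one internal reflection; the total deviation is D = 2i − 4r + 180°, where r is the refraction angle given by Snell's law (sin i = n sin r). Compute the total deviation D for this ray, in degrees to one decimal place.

140.3°

sin r = sin 66.1° / 1.341 = 0.9143/1.341 = 0.6818; r = 42.98°.
D = 2·66.1° − 4·42.98° + 180° = 132.20° − 171.93° + 180° = 140.27°.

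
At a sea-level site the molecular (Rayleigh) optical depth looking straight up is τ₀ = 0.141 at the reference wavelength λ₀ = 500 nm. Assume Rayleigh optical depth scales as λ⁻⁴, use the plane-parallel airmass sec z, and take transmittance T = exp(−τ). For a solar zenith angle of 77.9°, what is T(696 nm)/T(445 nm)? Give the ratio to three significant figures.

Airmass: sec 77.9° = 4.7706.
τ(696 nm) = 0.141 × (500/696)⁴ × 4.7706 = 0.141 × 0.2663 × 4.7706 = 0.1792.
τ(445 nm) = 0.141 × (500/445)⁴ × 4.7706 = 0.141 × 1.5938 × 4.7706 = 1.0721.
T(696)/T(445) = exp(τ_B − τ_A) = exp(0.8929) = 2.4423.

2.44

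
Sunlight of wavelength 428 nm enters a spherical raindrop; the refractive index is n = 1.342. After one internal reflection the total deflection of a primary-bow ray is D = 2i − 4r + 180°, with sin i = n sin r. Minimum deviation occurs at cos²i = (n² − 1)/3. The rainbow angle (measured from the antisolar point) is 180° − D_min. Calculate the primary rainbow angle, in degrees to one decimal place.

cos²i = (1.80096 − 1)/3 = 0.26699; i = arccos(0.51671) = 58.888°.
sin r = sin 58.888°/1.342 = 0.63797; r = 39.641°.
D_min = 2·58.888° − 4·39.641° + 180° = 139.213°.
Rainbow angle = 180° − D_min = 40.787°.

40.8°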